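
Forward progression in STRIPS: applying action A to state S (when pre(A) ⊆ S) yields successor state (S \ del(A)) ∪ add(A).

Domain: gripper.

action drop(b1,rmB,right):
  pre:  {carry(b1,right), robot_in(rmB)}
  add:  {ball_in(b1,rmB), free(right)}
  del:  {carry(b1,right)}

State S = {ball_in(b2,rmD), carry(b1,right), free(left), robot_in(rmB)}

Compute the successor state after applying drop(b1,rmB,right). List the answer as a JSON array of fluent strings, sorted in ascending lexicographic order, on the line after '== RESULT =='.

Compute (S \ del) ∪ add:
  pre ⊆ S: {carry(b1,right), robot_in(rmB)} ⊆ S  — applicable
  S \ del = {ball_in(b2,rmD), free(left), robot_in(rmB)}
  ∪ add   = {ball_in(b1,rmB), ball_in(b2,rmD), free(left), free(right), robot_in(rmB)}

== RESULT ==
["ball_in(b1,rmB)", "ball_in(b2,rmD)", "free(left)", "free(right)", "robot_in(rmB)"]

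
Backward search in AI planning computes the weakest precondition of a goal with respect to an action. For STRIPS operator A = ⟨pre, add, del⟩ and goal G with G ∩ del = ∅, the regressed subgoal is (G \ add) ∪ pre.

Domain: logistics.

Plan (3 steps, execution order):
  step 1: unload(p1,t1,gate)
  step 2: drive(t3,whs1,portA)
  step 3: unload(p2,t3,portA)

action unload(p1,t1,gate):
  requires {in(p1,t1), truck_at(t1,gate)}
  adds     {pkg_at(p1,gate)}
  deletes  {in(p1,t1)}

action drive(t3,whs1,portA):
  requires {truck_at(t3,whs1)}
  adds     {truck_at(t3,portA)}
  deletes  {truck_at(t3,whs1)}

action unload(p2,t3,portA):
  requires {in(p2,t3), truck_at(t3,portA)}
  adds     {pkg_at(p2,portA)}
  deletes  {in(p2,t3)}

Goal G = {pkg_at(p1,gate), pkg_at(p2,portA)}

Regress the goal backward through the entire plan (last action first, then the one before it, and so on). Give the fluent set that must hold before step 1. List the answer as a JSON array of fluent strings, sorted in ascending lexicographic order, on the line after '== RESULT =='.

Work backward from the goal:
  through step 3 (unload(p2,t3,portA)): drop {pkg_at(p2,portA)}, keep {pkg_at(p1,gate)}, require {in(p2,t3), truck_at(t3,portA)}
    → {in(p2,t3), pkg_at(p1,gate), truck_at(t3,portA)}
  through step 2 (drive(t3,whs1,portA)): drop {truck_at(t3,portA)}, keep {in(p2,t3), pkg_at(p1,gate)}, require {truck_at(t3,whs1)}
    → {in(p2,t3), pkg_at(p1,gate), truck_at(t3,whs1)}
  through step 1 (unload(p1,t1,gate)): drop {pkg_at(p1,gate)}, keep {in(p2,t3), truck_at(t3,whs1)}, require {in(p1,t1), truck_at(t1,gate)}
    → {in(p1,t1), in(p2,t3), truck_at(t1,gate), truck_at(t3,whs1)}

== RESULT ==
["in(p1,t1)", "in(p2,t3)", "truck_at(t1,gate)", "truck_at(t3,whs1)"]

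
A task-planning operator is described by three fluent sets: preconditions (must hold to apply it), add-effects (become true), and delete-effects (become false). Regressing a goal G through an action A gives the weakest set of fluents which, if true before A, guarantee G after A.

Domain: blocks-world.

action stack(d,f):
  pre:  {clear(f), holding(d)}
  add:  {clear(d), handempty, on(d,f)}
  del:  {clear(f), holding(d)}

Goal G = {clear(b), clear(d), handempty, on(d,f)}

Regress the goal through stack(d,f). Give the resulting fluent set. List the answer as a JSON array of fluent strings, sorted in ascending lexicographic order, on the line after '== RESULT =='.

Compute (G \ add) ∪ pre:
  G ∩ del = {}  (empty — regression defined)
  G \ add = {clear(b), clear(d), handempty, on(d,f)} \ {clear(d), handempty, on(d,f)} = {clear(b)}
  ∪ pre   = {clear(b)} ∪ {clear(f), holding(d)}
          = {clear(b), clear(f), holding(d)}

== RESULT ==
["clear(b)", "clear(f)", "holding(d)"]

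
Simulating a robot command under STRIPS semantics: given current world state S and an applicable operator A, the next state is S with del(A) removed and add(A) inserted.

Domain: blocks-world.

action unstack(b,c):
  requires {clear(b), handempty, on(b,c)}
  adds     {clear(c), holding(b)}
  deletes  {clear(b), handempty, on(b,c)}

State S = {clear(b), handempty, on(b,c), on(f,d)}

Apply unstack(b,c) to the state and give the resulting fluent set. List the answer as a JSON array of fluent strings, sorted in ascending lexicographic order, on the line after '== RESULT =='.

Compute (S \ del) ∪ add:
  pre ⊆ S: {clear(b), handempty, on(b,c)} ⊆ S  — applicable
  S \ del = {on(f,d)}
  ∪ add   = {clear(c), holding(b), on(f,d)}

== RESULT ==
["clear(c)", "holding(b)", "on(f,d)"]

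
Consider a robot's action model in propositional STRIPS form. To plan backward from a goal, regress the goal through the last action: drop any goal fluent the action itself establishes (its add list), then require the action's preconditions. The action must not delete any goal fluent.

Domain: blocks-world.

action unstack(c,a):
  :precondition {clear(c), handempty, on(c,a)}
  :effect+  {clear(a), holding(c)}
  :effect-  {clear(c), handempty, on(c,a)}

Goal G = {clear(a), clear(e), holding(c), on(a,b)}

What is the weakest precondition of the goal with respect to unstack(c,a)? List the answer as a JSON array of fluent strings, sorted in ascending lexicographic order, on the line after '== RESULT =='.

Regress:
  G ∩ del = {}  (empty — regression defined)
  G \ add = {clear(a), clear(e), holding(c), on(a,b)} \ {clear(a), holding(c)} = {clear(e), on(a,b)}
  ∪ pre   = {clear(e), on(a,b)} ∪ {clear(c), handempty, on(c,a)}
          = {clear(c), clear(e), handempty, on(a,b), on(c,a)}

== RESULT ==
["clear(c)", "clear(e)", "handempty", "on(a,b)", "on(c,a)"]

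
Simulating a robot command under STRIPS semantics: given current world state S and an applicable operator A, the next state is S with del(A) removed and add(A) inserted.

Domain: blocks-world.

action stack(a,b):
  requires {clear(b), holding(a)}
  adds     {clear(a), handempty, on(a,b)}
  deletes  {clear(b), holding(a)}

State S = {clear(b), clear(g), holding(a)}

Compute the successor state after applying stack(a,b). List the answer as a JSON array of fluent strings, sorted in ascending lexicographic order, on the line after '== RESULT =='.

Compute (S \ del) ∪ add:
  pre ⊆ S: {clear(b), holding(a)} ⊆ S  — applicable
  S \ del = {clear(g)}
  ∪ add   = {clear(a), clear(g), handempty, on(a,b)}

== RESULT ==
["clear(a)", "clear(g)", "handempty", "on(a,b)"]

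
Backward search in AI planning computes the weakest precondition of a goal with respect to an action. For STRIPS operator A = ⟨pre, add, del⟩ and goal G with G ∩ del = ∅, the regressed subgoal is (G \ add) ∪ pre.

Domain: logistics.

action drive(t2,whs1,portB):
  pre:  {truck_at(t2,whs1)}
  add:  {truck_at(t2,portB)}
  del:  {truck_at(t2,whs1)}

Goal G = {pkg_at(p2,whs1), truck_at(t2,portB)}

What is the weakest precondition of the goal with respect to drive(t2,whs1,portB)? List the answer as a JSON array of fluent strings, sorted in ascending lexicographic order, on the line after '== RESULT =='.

Regress:
  G ∩ del = {}  (empty — regression defined)
  G \ add = {pkg_at(p2,whs1), truck_at(t2,portB)} \ {truck_at(t2,portB)} = {pkg_at(p2,whs1)}
  ∪ pre   = {pkg_at(p2,whs1)} ∪ {truck_at(t2,whs1)}
          = {pkg_at(p2,whs1), truck_at(t2,whs1)}

== RESULT ==
["pkg_at(p2,whs1)", "truck_at(t2,whs1)"]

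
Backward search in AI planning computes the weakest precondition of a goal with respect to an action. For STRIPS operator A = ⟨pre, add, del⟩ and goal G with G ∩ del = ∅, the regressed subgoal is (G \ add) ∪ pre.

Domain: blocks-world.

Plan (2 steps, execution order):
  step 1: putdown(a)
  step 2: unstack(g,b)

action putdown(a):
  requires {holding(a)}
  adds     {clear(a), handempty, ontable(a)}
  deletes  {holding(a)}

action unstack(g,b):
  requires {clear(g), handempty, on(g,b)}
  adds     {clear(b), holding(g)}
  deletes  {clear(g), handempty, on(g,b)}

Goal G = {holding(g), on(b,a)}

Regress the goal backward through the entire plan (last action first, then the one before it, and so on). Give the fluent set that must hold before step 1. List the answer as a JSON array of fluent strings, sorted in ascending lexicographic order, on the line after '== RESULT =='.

Work backward from the goal:
  through step 2 (unstack(g,b)): drop {holding(g)}, keep {on(b,a)}, require {clear(g), handempty, on(g,b)}
    → {clear(g), handempty, on(b,a), on(g,b)}
  through step 1 (putdown(a)): drop {handempty}, keep {clear(g), on(b,a), on(g,b)}, require {holding(a)}
    → {clear(g), holding(a), on(b,a), on(g,b)}

== RESULT ==
["clear(g)", "holding(a)", "on(b,a)", "on(g,b)"]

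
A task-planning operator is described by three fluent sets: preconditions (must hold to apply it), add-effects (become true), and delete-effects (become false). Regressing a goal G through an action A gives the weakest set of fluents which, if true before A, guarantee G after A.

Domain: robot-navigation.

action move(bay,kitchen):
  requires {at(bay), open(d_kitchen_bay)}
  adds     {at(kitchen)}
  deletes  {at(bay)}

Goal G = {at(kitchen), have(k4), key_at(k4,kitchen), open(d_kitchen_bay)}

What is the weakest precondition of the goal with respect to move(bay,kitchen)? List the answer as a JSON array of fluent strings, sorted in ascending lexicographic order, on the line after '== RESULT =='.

Regress:
  G ∩ del = {}  (empty — regression defined)
  G \ add = {at(kitchen), have(k4), key_at(k4,kitchen), open(d_kitchen_bay)} \ {at(kitchen)} = {have(k4), key_at(k4,kitchen), open(d_kitchen_bay)}
  ∪ pre   = {have(k4), key_at(k4,kitchen), open(d_kitchen_bay)} ∪ {at(bay), open(d_kitchen_bay)}
          = {at(bay), have(k4), key_at(k4,kitchen), open(d_kitchen_bay)}

== RESULT ==
["at(bay)", "have(k4)", "key_at(k4,kitchen)", "open(d_kitchen_bay)"]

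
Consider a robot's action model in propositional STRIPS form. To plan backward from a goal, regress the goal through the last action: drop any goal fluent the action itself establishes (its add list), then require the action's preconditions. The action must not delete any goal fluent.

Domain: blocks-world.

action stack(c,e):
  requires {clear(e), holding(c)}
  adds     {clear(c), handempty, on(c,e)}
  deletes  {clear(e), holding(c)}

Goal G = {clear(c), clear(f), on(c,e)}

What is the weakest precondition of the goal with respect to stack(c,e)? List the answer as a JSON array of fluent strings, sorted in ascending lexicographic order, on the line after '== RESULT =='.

Compute (G \ add) ∪ pre:
  G ∩ del = {}  (empty — regression defined)
  G \ add = {clear(c), clear(f), on(c,e)} \ {clear(c), handempty, on(c,e)} = {clear(f)}
  ∪ pre   = {clear(f)} ∪ {clear(e), holding(c)}
          = {clear(e), clear(f), holding(c)}

== RESULT ==
["clear(e)", "clear(f)", "holding(c)"]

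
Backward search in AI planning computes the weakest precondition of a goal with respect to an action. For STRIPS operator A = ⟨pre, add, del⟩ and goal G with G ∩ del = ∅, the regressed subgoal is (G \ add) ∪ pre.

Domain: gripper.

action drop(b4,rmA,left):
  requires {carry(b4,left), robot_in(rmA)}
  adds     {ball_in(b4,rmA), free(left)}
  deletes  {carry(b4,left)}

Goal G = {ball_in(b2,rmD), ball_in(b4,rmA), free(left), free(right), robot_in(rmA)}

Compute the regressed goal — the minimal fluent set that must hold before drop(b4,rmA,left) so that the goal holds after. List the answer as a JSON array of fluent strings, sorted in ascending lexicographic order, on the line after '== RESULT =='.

Compute (G \ add) ∪ pre:
  G ∩ del = {}  (empty — regression defined)
  G \ add = {ball_in(b2,rmD), ball_in(b4,rmA), free(left), free(right), robot_in(rmA)} \ {ball_in(b4,rmA), free(left)} = {ball_in(b2,rmD), free(right), robot_in(rmA)}
  ∪ pre   = {ball_in(b2,rmD), free(right), robot_in(rmA)} ∪ {carry(b4,left), robot_in(rmA)}
          = {ball_in(b2,rmD), carry(b4,left), free(right), robot_in(rmA)}

== RESULT ==
["ball_in(b2,rmD)", "carry(b4,left)", "free(right)", "robot_in(rmA)"]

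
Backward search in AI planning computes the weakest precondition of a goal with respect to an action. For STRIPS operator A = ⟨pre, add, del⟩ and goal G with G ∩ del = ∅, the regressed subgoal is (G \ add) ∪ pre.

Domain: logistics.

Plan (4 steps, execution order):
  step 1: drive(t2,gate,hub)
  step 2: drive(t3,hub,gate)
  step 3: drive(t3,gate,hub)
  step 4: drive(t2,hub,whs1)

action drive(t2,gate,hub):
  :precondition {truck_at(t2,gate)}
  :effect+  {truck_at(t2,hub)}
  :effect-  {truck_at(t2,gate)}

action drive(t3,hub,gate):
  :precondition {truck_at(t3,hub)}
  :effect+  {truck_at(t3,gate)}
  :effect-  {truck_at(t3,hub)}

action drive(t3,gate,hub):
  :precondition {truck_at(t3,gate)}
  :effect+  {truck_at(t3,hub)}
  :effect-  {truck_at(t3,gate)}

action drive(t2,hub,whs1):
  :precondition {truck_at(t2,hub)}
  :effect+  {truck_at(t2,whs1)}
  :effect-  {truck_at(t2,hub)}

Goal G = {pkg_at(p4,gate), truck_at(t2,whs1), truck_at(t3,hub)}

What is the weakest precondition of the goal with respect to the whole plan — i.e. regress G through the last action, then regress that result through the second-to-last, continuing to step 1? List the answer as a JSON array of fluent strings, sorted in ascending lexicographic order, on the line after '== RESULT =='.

Regress step by step:
  through step 4 (drive(t2,hub,whs1)): drop {truck_at(t2,whs1)}, keep {pkg_at(p4,gate), truck_at(t3,hub)}, require {truck_at(t2,hub)}
    → {pkg_at(p4,gate), truck_at(t2,hub), truck_at(t3,hub)}
  through step 3 (drive(t3,gate,hub)): drop {truck_at(t3,hub)}, keep {pkg_at(p4,gate), truck_at(t2,hub)}, require {truck_at(t3,gate)}
    → {pkg_at(p4,gate), truck_at(t2,hub), truck_at(t3,gate)}
  through step 2 (drive(t3,hub,gate)): drop {truck_at(t3,gate)}, keep {pkg_at(p4,gate), truck_at(t2,hub)}, require {truck_at(t3,hub)}
    → {pkg_at(p4,gate), truck_at(t2,hub), truck_at(t3,hub)}
  through step 1 (drive(t2,gate,hub)): drop {truck_at(t2,hub)}, keep {pkg_at(p4,gate), truck_at(t3,hub)}, require {truck_at(t2,gate)}
    → {pkg_at(p4,gate), truck_at(t2,gate), truck_at(t3,hub)}

== RESULT ==
["pkg_at(p4,gate)", "truck_at(t2,gate)", "truck_at(t3,hub)"]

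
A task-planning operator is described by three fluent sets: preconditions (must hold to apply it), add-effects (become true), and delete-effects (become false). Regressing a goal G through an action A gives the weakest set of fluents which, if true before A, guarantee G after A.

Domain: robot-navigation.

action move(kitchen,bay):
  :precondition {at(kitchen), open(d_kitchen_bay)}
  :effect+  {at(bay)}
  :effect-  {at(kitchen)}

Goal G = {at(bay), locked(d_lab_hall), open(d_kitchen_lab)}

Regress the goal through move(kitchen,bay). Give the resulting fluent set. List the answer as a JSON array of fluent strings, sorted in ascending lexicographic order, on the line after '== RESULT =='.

Regress:
  G ∩ del = {}  (empty — regression defined)
  G \ add = {at(bay), locked(d_lab_hall), open(d_kitchen_lab)} \ {at(bay)} = {locked(d_lab_hall), open(d_kitchen_lab)}
  ∪ pre   = {locked(d_lab_hall), open(d_kitchen_lab)} ∪ {at(kitchen), open(d_kitchen_bay)}
          = {at(kitchen), locked(d_lab_hall), open(d_kitchen_bay), open(d_kitchen_lab)}

== RESULT ==
["at(kitchen)", "locked(d_lab_hall)", "open(d_kitchen_bay)", "open(d_kitchen_lab)"]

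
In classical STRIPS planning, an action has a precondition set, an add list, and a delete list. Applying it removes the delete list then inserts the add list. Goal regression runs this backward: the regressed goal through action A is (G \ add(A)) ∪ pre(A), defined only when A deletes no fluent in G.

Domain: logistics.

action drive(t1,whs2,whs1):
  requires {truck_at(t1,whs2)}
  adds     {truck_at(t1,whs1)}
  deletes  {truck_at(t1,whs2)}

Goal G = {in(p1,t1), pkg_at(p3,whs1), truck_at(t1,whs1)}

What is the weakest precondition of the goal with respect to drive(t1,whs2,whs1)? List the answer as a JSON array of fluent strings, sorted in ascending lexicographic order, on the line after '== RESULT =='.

Regress:
  G ∩ del = {}  (empty — regression defined)
  G \ add = {in(p1,t1), pkg_at(p3,whs1), truck_at(t1,whs1)} \ {truck_at(t1,whs1)} = {in(p1,t1), pkg_at(p3,whs1)}
  ∪ pre   = {in(p1,t1), pkg_at(p3,whs1)} ∪ {truck_at(t1,whs2)}
          = {in(p1,t1), pkg_at(p3,whs1), truck_at(t1,whs2)}

== RESULT ==
["in(p1,t1)", "pkg_at(p3,whs1)", "truck_at(t1,whs2)"]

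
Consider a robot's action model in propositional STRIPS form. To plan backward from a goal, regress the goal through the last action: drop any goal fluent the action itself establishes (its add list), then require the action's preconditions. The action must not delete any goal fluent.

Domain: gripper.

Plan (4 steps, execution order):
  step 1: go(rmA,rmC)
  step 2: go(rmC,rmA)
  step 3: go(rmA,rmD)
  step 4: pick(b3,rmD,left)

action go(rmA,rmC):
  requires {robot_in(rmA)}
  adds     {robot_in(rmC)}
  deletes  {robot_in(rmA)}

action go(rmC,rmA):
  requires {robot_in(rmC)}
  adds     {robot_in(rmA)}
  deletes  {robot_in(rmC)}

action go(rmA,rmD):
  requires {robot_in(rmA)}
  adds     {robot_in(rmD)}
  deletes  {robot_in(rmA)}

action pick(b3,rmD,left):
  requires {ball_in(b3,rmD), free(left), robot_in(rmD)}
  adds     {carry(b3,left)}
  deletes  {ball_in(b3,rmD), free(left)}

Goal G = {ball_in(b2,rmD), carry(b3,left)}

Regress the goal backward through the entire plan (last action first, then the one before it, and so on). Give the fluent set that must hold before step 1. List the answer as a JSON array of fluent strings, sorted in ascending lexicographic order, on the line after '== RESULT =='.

Work backward from the goal:
  through step 4 (pick(b3,rmD,left)): drop {carry(b3,left)}, keep {ball_in(b2,rmD)}, require {ball_in(b3,rmD), free(left), robot_in(rmD)}
    → {ball_in(b2,rmD), ball_in(b3,rmD), free(left), robot_in(rmD)}
  through step 3 (go(rmA,rmD)): drop {robot_in(rmD)}, keep {ball_in(b2,rmD), ball_in(b3,rmD), free(left)}, require {robot_in(rmA)}
    → {ball_in(b2,rmD), ball_in(b3,rmD), free(left), robot_in(rmA)}
  through step 2 (go(rmC,rmA)): drop {robot_in(rmA)}, keep {ball_in(b2,rmD), ball_in(b3,rmD), free(left)}, require {robot_in(rmC)}
    → {ball_in(b2,rmD), ball_in(b3,rmD), free(left), robot_in(rmC)}
  through step 1 (go(rmA,rmC)): drop {robot_in(rmC)}, keep {ball_in(b2,rmD), ball_in(b3,rmD), free(left)}, require {robot_in(rmA)}
    → {ball_in(b2,rmD), ball_in(b3,rmD), free(left), robot_in(rmA)}

== RESULT ==
["ball_in(b2,rmD)", "ball_in(b3,rmD)", "free(left)", "robot_in(rmA)"]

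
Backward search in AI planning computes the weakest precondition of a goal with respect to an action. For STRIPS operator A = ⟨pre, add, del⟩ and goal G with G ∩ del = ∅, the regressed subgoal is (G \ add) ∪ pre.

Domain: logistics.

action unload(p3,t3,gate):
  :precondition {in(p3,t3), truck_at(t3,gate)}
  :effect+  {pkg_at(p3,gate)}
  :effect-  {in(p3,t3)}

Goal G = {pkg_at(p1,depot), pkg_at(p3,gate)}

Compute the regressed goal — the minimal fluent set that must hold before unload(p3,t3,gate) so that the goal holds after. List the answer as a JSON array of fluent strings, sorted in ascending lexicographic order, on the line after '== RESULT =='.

Compute (G \ add) ∪ pre:
  G ∩ del = {}  (empty — regression defined)
  G \ add = {pkg_at(p1,depot), pkg_at(p3,gate)} \ {pkg_at(p3,gate)} = {pkg_at(p1,depot)}
  ∪ pre   = {pkg_at(p1,depot)} ∪ {in(p3,t3), truck_at(t3,gate)}
          = {in(p3,t3), pkg_at(p1,depot), truck_at(t3,gate)}

== RESULT ==
["in(p3,t3)", "pkg_at(p1,depot)", "truck_at(t3,gate)"]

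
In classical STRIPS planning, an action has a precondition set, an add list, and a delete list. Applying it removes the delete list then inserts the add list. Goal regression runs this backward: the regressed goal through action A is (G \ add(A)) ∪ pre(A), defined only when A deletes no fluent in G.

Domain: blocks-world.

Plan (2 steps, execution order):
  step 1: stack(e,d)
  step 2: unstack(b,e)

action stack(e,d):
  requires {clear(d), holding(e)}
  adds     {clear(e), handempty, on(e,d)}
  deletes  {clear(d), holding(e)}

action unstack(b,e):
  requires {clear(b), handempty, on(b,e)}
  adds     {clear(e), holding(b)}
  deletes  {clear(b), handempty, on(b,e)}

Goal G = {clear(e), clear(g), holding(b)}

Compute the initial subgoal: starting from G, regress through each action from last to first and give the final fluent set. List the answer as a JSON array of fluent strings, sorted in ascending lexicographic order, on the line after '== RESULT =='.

Work backward from the goal:
  through step 2 (unstack(b,e)): drop {clear(e), holding(b)}, keep {clear(g)}, require {clear(b), handempty, on(b,e)}
    → {clear(b), clear(g), handempty, on(b,e)}
  through step 1 (stack(e,d)): drop {handempty}, keep {clear(b), clear(g), on(b,e)}, require {clear(d), holding(e)}
    → {clear(b), clear(d), clear(g), holding(e), on(b,e)}

== RESULT ==
["clear(b)", "clear(d)", "clear(g)", "holding(e)", "on(b,e)"]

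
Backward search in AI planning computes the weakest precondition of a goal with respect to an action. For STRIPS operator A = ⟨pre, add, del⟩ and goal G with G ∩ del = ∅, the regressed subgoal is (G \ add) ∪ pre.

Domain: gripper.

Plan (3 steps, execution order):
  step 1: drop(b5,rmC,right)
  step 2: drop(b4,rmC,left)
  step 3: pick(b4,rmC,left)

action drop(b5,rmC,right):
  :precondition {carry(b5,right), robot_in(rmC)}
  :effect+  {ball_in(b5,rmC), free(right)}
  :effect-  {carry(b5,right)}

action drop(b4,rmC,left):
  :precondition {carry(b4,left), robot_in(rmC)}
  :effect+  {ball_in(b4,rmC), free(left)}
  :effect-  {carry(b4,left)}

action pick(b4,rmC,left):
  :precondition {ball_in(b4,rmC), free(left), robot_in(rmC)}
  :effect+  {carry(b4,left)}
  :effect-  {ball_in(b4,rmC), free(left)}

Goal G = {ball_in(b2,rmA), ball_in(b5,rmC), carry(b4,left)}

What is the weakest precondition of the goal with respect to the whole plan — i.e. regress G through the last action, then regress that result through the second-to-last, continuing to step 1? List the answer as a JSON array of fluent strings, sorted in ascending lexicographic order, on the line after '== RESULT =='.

Work backward from the goal:
  through step 3 (pick(b4,rmC,left)): drop {carry(b4,left)}, keep {ball_in(b2,rmA), ball_in(b5,rmC)}, require {ball_in(b4,rmC), free(left), robot_in(rmC)}
    → {ball_in(b2,rmA), ball_in(b4,rmC), ball_in(b5,rmC), free(left), robot_in(rmC)}
  through step 2 (drop(b4,rmC,left)): drop {ball_in(b4,rmC), free(left)}, keep {ball_in(b2,rmA), ball_in(b5,rmC), robot_in(rmC)}, require {carry(b4,left), robot_in(rmC)}
    → {ball_in(b2,rmA), ball_in(b5,rmC), carry(b4,left), robot_in(rmC)}
  through step 1 (drop(b5,rmC,right)): drop {ball_in(b5,rmC)}, keep {ball_in(b2,rmA), carry(b4,left), robot_in(rmC)}, require {carry(b5,right), robot_in(rmC)}
    → {ball_in(b2,rmA), carry(b4,left), carry(b5,right), robot_in(rmC)}

== RESULT ==
["ball_in(b2,rmA)", "carry(b4,left)", "carry(b5,right)", "robot_in(rmC)"]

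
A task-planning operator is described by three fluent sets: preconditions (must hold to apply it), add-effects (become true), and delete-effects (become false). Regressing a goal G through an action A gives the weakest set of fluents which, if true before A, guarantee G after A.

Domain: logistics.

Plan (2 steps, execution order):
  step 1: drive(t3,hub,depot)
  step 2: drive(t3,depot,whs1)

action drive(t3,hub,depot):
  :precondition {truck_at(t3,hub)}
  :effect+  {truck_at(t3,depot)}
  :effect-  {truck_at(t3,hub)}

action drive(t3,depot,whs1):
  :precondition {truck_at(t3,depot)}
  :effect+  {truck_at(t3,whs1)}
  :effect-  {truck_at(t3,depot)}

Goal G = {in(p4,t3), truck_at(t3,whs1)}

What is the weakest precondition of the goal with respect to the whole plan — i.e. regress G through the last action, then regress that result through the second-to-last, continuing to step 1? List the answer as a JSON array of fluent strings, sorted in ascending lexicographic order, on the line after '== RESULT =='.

Regress step by step:
  through step 2 (drive(t3,depot,whs1)): drop {truck_at(t3,whs1)}, keep {in(p4,t3)}, require {truck_at(t3,depot)}
    → {in(p4,t3), truck_at(t3,depot)}
  through step 1 (drive(t3,hub,depot)): drop {truck_at(t3,depot)}, keep {in(p4,t3)}, require {truck_at(t3,hub)}
    → {in(p4,t3), truck_at(t3,hub)}

== RESULT ==
["in(p4,t3)", "truck_at(t3,hub)"]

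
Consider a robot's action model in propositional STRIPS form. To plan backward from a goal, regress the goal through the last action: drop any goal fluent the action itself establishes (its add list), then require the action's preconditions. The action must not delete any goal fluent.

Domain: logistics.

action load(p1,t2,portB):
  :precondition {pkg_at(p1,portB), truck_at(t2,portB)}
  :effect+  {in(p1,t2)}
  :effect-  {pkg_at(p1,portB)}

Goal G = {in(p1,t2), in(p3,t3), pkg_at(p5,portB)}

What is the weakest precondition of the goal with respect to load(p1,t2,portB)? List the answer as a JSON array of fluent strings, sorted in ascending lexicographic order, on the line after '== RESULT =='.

Compute (G \ add) ∪ pre:
  G ∩ del = {}  (empty — regression defined)
  G \ add = {in(p1,t2), in(p3,t3), pkg_at(p5,portB)} \ {in(p1,t2)} = {in(p3,t3), pkg_at(p5,portB)}
  ∪ pre   = {in(p3,t3), pkg_at(p5,portB)} ∪ {pkg_at(p1,portB), truck_at(t2,portB)}
          = {in(p3,t3), pkg_at(p1,portB), pkg_at(p5,portB), truck_at(t2,portB)}

== RESULT ==
["in(p3,t3)", "pkg_at(p1,portB)", "pkg_at(p5,portB)", "truck_at(t2,portB)"]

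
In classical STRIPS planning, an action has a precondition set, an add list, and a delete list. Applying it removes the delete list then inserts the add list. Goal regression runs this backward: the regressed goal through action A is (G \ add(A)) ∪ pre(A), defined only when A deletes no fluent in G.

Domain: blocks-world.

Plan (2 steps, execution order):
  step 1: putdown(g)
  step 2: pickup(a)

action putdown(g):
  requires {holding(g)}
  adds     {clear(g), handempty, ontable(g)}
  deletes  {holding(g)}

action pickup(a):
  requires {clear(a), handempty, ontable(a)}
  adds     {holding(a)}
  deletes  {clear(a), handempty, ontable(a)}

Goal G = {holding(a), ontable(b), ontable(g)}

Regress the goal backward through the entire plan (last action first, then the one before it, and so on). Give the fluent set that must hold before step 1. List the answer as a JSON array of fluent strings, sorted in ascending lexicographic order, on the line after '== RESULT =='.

Work backward from the goal:
  through step 2 (pickup(a)): drop {holding(a)}, keep {ontable(b), ontable(g)}, require {clear(a), handempty, ontable(a)}
    → {clear(a), handempty, ontable(a), ontable(b), ontable(g)}
  through step 1 (putdown(g)): drop {handempty, ontable(g)}, keep {clear(a), ontable(a), ontable(b)}, require {holding(g)}
    → {clear(a), holding(g), ontable(a), ontable(b)}

== RESULT ==
["clear(a)", "holding(g)", "ontable(a)", "ontable(b)"]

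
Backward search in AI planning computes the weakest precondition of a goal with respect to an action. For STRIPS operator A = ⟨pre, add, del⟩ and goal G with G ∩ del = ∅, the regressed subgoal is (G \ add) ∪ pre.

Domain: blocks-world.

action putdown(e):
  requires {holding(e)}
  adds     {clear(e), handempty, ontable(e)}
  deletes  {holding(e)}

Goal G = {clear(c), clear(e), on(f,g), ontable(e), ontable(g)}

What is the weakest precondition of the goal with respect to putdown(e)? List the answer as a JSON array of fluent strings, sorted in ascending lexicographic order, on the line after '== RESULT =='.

Compute (G \ add) ∪ pre:
  G ∩ del = {}  (empty — regression defined)
  G \ add = {clear(c), clear(e), on(f,g), ontable(e), ontable(g)} \ {clear(e), handempty, ontable(e)} = {clear(c), on(f,g), ontable(g)}
  ∪ pre   = {clear(c), on(f,g), ontable(g)} ∪ {holding(e)}
          = {clear(c), holding(e), on(f,g), ontable(g)}

== RESULT ==
["clear(c)", "holding(e)", "on(f,g)", "ontable(g)"]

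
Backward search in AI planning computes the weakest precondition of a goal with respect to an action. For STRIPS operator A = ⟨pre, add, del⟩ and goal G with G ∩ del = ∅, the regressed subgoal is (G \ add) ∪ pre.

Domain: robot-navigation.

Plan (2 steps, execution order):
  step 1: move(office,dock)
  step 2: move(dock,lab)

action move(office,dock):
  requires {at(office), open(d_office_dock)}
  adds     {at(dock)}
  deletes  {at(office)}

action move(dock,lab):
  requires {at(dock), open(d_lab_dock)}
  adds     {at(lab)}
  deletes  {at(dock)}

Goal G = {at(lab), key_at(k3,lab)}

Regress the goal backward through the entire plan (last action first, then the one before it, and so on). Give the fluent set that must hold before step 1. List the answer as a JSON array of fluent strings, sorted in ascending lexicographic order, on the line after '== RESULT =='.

Regress step by step:
  through step 2 (move(dock,lab)): drop {at(lab)}, keep {key_at(k3,lab)}, require {at(dock), open(d_lab_dock)}
    → {at(dock), key_at(k3,lab), open(d_lab_dock)}
  through step 1 (move(office,dock)): drop {at(dock)}, keep {key_at(k3,lab), open(d_lab_dock)}, require {at(office), open(d_office_dock)}
    → {at(office), key_at(k3,lab), open(d_lab_dock), open(d_office_dock)}

== RESULT ==
["at(office)", "key_at(k3,lab)", "open(d_lab_dock)", "open(d_office_dock)"]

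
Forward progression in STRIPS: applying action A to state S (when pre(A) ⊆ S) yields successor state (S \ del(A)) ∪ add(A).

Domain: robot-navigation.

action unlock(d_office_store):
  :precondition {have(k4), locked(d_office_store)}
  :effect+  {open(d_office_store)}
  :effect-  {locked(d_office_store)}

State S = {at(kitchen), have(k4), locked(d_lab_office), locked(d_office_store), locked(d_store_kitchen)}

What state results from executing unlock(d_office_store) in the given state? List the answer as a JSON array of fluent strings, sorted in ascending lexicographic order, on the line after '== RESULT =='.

Compute (S \ del) ∪ add:
  pre ⊆ S: {have(k4), locked(d_office_store)} ⊆ S  — applicable
  S \ del = {at(kitchen), have(k4), locked(d_lab_office), locked(d_store_kitchen)}
  ∪ add   = {at(kitchen), have(k4), locked(d_lab_office), locked(d_store_kitchen), open(d_office_store)}

== RESULT ==
["at(kitchen)", "have(k4)", "locked(d_lab_office)", "locked(d_store_kitchen)", "open(d_office_store)"]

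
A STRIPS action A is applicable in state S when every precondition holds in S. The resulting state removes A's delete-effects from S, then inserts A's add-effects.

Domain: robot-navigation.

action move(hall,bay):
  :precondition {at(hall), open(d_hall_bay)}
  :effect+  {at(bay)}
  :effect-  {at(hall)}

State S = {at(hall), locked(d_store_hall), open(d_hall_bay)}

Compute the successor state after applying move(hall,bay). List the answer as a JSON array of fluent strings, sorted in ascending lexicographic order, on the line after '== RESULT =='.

Progress:
  pre ⊆ S: {at(hall), open(d_hall_bay)} ⊆ S  — applicable
  S \ del = {locked(d_store_hall), open(d_hall_bay)}
  ∪ add   = {at(bay), locked(d_store_hall), open(d_hall_bay)}

== RESULT ==
["at(bay)", "locked(d_store_hall)", "open(d_hall_bay)"]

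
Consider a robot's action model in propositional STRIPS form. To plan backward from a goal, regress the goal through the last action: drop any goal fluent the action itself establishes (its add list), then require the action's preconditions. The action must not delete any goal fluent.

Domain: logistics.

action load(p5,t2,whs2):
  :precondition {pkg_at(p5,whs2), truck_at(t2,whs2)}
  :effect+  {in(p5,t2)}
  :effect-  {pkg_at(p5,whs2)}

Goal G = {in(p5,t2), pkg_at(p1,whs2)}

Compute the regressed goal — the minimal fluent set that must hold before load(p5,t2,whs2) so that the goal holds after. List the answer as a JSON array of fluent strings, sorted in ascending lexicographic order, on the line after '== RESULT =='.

Compute (G \ add) ∪ pre:
  G ∩ del = {}  (empty — regression defined)
  G \ add = {in(p5,t2), pkg_at(p1,whs2)} \ {in(p5,t2)} = {pkg_at(p1,whs2)}
  ∪ pre   = {pkg_at(p1,whs2)} ∪ {pkg_at(p5,whs2), truck_at(t2,whs2)}
          = {pkg_at(p1,whs2), pkg_at(p5,whs2), truck_at(t2,whs2)}

== RESULT ==
["pkg_at(p1,whs2)", "pkg_at(p5,whs2)", "truck_at(t2,whs2)"]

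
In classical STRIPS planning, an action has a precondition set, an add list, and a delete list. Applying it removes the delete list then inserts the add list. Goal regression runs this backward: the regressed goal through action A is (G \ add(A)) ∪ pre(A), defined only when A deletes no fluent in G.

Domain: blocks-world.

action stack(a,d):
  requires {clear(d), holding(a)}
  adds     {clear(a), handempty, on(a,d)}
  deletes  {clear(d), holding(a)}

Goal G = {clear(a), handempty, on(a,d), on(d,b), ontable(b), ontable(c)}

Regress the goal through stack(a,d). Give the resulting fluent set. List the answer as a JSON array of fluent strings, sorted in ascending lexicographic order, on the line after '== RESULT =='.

Compute (G \ add) ∪ pre:
  G ∩ del = {}  (empty — regression defined)
  G \ add = {clear(a), handempty, on(a,d), on(d,b), ontable(b), ontable(c)} \ {clear(a), handempty, on(a,d)} = {on(d,b), ontable(b), ontable(c)}
  ∪ pre   = {on(d,b), ontable(b), ontable(c)} ∪ {clear(d), holding(a)}
          = {clear(d), holding(a), on(d,b), ontable(b), ontable(c)}

== RESULT ==
["clear(d)", "holding(a)", "on(d,b)", "ontable(b)", "ontable(c)"]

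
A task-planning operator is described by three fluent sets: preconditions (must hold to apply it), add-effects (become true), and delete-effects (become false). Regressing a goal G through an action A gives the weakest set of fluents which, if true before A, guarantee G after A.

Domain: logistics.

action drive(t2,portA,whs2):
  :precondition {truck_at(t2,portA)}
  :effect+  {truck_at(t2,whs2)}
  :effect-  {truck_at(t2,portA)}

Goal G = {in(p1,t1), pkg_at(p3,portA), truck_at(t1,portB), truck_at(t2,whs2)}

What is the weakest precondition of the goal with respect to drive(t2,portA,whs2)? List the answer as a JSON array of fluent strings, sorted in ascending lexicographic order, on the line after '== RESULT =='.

Regress:
  G ∩ del = {}  (empty — regression defined)
  G \ add = {in(p1,t1), pkg_at(p3,portA), truck_at(t1,portB), truck_at(t2,whs2)} \ {truck_at(t2,whs2)} = {in(p1,t1), pkg_at(p3,portA), truck_at(t1,portB)}
  ∪ pre   = {in(p1,t1), pkg_at(p3,portA), truck_at(t1,portB)} ∪ {truck_at(t2,portA)}
          = {in(p1,t1), pkg_at(p3,portA), truck_at(t1,portB), truck_at(t2,portA)}

== RESULT ==
["in(p1,t1)", "pkg_at(p3,portA)", "truck_at(t1,portB)", "truck_at(t2,portA)"]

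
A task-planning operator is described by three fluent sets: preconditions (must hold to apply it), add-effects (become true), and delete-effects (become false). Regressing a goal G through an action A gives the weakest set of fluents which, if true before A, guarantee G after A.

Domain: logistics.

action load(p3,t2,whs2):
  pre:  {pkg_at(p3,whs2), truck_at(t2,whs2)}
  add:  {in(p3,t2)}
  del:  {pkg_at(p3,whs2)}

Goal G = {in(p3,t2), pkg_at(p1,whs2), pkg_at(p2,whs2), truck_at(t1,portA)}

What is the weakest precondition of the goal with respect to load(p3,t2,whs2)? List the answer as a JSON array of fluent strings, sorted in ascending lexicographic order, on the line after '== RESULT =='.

Compute (G \ add) ∪ pre:
  G ∩ del = {}  (empty — regression defined)
  G \ add = {in(p3,t2), pkg_at(p1,whs2), pkg_at(p2,whs2), truck_at(t1,portA)} \ {in(p3,t2)} = {pkg_at(p1,whs2), pkg_at(p2,whs2), truck_at(t1,portA)}
  ∪ pre   = {pkg_at(p1,whs2), pkg_at(p2,whs2), truck_at(t1,portA)} ∪ {pkg_at(p3,whs2), truck_at(t2,whs2)}
          = {pkg_at(p1,whs2), pkg_at(p2,whs2), pkg_at(p3,whs2), truck_at(t1,portA), truck_at(t2,whs2)}

== RESULT ==
["pkg_at(p1,whs2)", "pkg_at(p2,whs2)", "pkg_at(p3,whs2)", "truck_at(t1,portA)", "truck_at(t2,whs2)"]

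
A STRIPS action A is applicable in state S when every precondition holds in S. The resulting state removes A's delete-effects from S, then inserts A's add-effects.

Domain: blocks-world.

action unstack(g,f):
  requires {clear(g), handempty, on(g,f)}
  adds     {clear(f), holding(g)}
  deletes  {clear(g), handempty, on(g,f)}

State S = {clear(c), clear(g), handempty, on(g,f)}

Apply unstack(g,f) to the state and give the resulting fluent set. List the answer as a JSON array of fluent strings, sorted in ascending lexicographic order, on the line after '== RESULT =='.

Progress:
  pre ⊆ S: {clear(g), handempty, on(g,f)} ⊆ S  — applicable
  S \ del = {clear(c)}
  ∪ add   = {clear(c), clear(f), holding(g)}

== RESULT ==
["clear(c)", "clear(f)", "holding(g)"]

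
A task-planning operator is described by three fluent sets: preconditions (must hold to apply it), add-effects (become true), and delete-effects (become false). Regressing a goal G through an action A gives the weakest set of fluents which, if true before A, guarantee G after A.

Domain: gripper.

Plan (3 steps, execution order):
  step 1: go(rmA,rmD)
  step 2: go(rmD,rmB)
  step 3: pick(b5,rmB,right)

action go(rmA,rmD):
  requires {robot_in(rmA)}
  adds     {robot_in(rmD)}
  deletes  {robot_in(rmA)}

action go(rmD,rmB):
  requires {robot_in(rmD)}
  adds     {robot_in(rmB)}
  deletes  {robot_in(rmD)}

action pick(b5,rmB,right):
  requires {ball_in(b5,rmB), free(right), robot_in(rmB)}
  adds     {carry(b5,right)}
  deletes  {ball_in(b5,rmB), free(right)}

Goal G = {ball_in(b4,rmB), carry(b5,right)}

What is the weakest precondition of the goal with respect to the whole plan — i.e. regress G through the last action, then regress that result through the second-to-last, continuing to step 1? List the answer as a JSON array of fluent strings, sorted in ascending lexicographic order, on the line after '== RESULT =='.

Work backward from the goal:
  through step 3 (pick(b5,rmB,right)): drop {carry(b5,right)}, keep {ball_in(b4,rmB)}, require {ball_in(b5,rmB), free(right), robot_in(rmB)}
    → {ball_in(b4,rmB), ball_in(b5,rmB), free(right), robot_in(rmB)}
  through step 2 (go(rmD,rmB)): drop {robot_in(rmB)}, keep {ball_in(b4,rmB), ball_in(b5,rmB), free(right)}, require {robot_in(rmD)}
    → {ball_in(b4,rmB), ball_in(b5,rmB), free(right), robot_in(rmD)}
  through step 1 (go(rmA,rmD)): drop {robot_in(rmD)}, keep {ball_in(b4,rmB), ball_in(b5,rmB), free(right)}, require {robot_in(rmA)}
    → {ball_in(b4,rmB), ball_in(b5,rmB), free(right), robot_in(rmA)}

== RESULT ==
["ball_in(b4,rmB)", "ball_in(b5,rmB)", "free(right)", "robot_in(rmA)"]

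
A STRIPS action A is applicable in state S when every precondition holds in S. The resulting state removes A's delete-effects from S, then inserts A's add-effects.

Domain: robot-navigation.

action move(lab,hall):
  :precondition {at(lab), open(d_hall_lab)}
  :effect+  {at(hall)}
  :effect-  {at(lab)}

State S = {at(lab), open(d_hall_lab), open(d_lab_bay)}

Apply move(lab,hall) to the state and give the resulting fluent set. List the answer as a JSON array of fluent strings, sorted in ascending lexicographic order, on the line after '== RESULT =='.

Compute (S \ del) ∪ add:
  pre ⊆ S: {at(lab), open(d_hall_lab)} ⊆ S  — applicable
  S \ del = {open(d_hall_lab), open(d_lab_bay)}
  ∪ add   = {at(hall), open(d_hall_lab), open(d_lab_bay)}

== RESULT ==
["at(hall)", "open(d_hall_lab)", "open(d_lab_bay)"]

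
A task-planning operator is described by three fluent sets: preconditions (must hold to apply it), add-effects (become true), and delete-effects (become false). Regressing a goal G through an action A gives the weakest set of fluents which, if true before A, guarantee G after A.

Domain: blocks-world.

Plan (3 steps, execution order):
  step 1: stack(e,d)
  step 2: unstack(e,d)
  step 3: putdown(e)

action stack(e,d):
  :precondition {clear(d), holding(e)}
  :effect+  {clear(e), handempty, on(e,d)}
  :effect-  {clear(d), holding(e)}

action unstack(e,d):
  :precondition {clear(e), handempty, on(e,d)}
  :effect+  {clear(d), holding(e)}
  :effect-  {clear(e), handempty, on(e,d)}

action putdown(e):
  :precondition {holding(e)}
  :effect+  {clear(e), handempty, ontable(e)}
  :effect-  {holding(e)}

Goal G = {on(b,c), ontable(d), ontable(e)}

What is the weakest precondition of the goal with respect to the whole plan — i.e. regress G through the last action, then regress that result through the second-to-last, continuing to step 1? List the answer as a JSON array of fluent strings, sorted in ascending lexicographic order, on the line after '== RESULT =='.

Work backward from the goal:
  through step 3 (putdown(e)): drop {ontable(e)}, keep {on(b,c), ontable(d)}, require {holding(e)}
    → {holding(e), on(b,c), ontable(d)}
  through step 2 (unstack(e,d)): drop {holding(e)}, keep {on(b,c), ontable(d)}, require {clear(e), handempty, on(e,d)}
    → {clear(e), handempty, on(b,c), on(e,d), ontable(d)}
  through step 1 (stack(e,d)): drop {clear(e), handempty, on(e,d)}, keep {on(b,c), ontable(d)}, require {clear(d), holding(e)}
    → {clear(d), holding(e), on(b,c), ontable(d)}

== RESULT ==
["clear(d)", "holding(e)", "on(b,c)", "ontable(d)"]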